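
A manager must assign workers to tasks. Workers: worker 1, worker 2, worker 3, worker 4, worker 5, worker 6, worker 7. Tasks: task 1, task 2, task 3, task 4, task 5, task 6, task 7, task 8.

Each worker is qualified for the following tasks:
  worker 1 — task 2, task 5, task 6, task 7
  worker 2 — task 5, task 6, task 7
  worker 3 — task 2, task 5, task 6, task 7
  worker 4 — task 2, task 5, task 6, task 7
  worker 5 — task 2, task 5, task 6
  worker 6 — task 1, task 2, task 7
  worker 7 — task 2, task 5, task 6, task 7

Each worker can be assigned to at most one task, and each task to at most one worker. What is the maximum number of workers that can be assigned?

A valid assignment of size 5: worker 1→task 5, worker 2→task 6, worker 3→task 7, worker 4→task 2, worker 6→task 1.
The set {worker 1, worker 2, worker 3, worker 4, worker 5, worker 7} has only 4 neighbours ({task 2, task 5, task 6, task 7}), so by Hall's theorem at most 5 of the 7 workers can be matched.

5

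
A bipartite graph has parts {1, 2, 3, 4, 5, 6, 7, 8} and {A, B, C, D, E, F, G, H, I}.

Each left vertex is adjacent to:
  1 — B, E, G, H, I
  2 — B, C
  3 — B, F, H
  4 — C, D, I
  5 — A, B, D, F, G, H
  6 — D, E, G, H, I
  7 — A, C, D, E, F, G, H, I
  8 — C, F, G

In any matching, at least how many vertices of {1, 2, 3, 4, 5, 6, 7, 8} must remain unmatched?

0

One maximum matching: 1→H, 2→C, 3→B, 4→D, 5→A, 6→E, 7→G, 8→F.
This saturates every left vertex, so 8 is the maximum.
That matches 8 of the 8, leaving 0 unmatched; no matching can do better.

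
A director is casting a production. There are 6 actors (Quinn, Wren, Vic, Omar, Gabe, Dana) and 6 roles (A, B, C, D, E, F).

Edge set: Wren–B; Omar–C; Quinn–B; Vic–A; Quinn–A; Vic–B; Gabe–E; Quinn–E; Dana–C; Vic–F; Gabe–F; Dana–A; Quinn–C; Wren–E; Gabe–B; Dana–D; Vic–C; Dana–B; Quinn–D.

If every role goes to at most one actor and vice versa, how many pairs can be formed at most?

6

For example, pair Quinn→D, Wren→E, Vic→A, Omar→C, Gabe→F, Dana→B.
This saturates every actor, so 6 is the maximum.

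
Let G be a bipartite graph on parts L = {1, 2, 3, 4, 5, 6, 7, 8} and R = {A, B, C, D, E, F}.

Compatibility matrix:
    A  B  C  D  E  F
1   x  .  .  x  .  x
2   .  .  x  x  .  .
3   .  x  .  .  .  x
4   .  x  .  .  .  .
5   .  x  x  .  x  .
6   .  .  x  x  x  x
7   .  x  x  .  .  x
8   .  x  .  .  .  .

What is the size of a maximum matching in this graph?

6

A valid assignment of size 6: 1-A, 2-D, 3-F, 4-B, 5-C, 6-E.
The set {2, 3, 4, 5, 6, 7, 8} has only 5 neighbours ({B, C, D, E, F}), so by Hall's theorem at most 6 of the 8 left vertices can be matched.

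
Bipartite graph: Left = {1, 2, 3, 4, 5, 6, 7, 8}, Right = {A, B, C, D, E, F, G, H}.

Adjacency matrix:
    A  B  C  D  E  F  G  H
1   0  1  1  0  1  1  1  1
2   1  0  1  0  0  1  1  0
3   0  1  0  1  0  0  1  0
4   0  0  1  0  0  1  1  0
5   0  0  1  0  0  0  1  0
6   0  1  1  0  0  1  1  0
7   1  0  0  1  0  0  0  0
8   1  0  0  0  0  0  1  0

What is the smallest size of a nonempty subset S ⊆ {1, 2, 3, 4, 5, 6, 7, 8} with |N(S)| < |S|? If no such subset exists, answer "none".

Take S = {2, 3, 4, 5, 6, 7, 8}. Its neighbourhood is {A, B, C, D, F, G}, so |N(S)| = 6 < |S| = 7.
Every subset of size less than 7 has at least as many neighbours as members, so 7 is the minimum.

7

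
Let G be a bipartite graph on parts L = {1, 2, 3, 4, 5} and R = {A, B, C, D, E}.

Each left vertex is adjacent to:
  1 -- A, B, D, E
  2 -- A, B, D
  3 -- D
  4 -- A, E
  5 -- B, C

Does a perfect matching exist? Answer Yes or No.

Yes

One maximum matching: 1–B, 2–A, 3–D, 4–E, 5–C.
Every left vertex is matched, so this is a perfect matching.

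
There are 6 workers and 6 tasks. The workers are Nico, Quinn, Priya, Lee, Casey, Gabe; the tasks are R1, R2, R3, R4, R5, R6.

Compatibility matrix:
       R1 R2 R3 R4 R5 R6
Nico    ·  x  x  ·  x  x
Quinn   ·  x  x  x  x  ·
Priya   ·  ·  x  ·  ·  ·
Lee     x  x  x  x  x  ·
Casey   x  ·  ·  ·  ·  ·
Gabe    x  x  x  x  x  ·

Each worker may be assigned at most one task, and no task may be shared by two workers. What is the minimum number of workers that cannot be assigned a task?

0

A valid assignment of size 6: Nico→R6, Quinn→R5, Priya→R3, Lee→R4, Casey→R1, Gabe→R2.
All 6 workers are matched, so no larger matching exists.
That matches 6 of the 6, leaving 0 unmatched; no matching can do better.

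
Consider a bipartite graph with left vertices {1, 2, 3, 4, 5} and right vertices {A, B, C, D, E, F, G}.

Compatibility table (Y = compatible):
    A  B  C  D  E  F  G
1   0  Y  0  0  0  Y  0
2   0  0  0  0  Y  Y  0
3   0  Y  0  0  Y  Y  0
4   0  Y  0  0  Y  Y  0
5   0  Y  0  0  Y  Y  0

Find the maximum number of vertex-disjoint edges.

3

A valid assignment of size 3: 1-F, 2-E, 3-B.
The set {1, 2, 3, 4, 5} has only 3 neighbours ({B, E, F}), so by Hall's theorem at most 3 of the 5 left vertices can be matched.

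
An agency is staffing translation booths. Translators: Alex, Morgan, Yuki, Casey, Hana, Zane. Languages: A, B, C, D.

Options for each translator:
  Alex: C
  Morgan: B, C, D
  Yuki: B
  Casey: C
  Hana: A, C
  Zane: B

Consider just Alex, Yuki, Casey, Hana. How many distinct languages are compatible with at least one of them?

The union of neighbours of {Alex, Yuki, Casey, Hana} is {A, B, C}, which has 3 elements.
Since |N(S)| = 3 < |S| = 4, Hall's condition fails for this subset.

3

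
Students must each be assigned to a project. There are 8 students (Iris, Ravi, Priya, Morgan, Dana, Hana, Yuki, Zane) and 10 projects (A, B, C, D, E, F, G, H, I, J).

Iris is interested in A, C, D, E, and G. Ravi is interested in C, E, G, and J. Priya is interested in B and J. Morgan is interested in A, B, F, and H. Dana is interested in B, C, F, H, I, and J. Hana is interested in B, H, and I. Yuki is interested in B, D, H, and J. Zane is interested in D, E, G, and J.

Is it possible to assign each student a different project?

A valid assignment of size 8: Iris→G, Ravi→J, Priya→B, Morgan→A, Dana→F, Hana→H, Yuki→D, Zane→E.
Every student is matched, so this matching saturates all of them.

Yes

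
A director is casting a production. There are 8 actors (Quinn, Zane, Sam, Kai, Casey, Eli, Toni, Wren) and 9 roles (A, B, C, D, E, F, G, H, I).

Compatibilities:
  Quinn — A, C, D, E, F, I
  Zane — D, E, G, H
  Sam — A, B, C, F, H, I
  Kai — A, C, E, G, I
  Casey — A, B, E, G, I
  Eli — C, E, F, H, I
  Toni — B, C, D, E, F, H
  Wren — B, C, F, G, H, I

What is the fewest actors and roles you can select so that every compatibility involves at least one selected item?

8

A maximum matching has 8 edges (e.g. Quinn–F, Zane–D, Sam–H, Kai–A, Casey–I, Eli–E, Toni–B, Wren–G).
By König's theorem the minimum vertex cover has the same size. One such cover is {Quinn, Zane, Sam, Kai, Casey, Eli, Toni, Wren}.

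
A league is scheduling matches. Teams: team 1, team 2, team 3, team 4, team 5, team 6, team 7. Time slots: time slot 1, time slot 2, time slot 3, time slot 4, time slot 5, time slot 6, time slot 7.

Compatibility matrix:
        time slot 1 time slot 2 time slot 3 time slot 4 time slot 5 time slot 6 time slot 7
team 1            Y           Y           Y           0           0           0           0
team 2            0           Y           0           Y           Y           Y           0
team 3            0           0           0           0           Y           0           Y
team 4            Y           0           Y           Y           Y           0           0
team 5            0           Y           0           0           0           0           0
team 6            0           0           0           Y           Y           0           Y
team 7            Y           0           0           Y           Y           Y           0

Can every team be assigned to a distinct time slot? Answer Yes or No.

Yes

One maximum matching: team 1→time slot 1, team 2→time slot 6, team 3→time slot 5, team 4→time slot 3, team 5→time slot 2, team 6→time slot 7, team 7→time slot 4.
All 7 teams are covered.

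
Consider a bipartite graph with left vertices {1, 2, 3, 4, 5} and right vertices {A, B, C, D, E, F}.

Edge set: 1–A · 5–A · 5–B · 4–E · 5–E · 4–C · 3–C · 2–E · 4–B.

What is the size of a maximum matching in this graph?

For example, pair 1→A, 2→E, 3→C, 4→B.
The set {1, 2, 3, 4, 5} has only 4 neighbours ({A, B, C, E}), so by Hall's theorem at most 4 of the 5 left vertices can be matched.

4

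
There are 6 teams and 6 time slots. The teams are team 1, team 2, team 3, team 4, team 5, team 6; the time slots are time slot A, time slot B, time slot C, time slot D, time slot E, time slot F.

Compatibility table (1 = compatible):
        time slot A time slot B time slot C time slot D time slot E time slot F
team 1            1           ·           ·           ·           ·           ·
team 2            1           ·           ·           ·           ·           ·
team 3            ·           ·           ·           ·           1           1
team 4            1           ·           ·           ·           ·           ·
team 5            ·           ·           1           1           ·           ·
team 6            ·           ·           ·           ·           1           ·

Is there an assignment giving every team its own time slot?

No

The set {team 1, team 2, team 4} has only 1 neighbour ({time slot A}), so by Hall's theorem at most 4 of the 6 teams can be matched.
Hence no matching covers every team.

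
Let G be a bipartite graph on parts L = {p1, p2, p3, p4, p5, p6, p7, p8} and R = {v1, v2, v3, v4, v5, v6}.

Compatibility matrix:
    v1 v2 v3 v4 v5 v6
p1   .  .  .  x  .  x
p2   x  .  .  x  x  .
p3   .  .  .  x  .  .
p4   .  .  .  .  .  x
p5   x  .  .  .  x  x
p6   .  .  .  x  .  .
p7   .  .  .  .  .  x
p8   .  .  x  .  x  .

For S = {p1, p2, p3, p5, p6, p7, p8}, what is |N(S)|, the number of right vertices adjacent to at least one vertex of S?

5

The union of neighbours of {p1, p2, p3, p5, p6, p7, p8} is {v1, v3, v4, v5, v6}, which has 5 elements.
Since |N(S)| = 5 < |S| = 7, Hall's condition fails for this subset.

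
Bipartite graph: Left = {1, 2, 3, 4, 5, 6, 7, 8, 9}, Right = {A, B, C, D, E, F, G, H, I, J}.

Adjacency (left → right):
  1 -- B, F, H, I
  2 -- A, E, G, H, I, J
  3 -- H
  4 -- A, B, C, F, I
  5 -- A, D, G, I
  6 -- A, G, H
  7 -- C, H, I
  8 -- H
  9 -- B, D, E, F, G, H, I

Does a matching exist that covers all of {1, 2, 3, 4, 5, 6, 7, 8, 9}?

The set {3, 8} has only 1 neighbour ({H}), so by Hall's theorem at most 8 of the 9 left vertices can be matched.
Hence no matching covers every left vertex.

No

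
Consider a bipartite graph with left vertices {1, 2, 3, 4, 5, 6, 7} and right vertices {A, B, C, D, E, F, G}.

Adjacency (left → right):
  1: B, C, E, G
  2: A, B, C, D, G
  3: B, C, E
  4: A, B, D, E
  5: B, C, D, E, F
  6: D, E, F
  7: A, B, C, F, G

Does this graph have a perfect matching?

One maximum matching: 1-B, 2-A, 3-C, 4-D, 5-E, 6-F, 7-G.
All 7 left vertices are covered.

Yes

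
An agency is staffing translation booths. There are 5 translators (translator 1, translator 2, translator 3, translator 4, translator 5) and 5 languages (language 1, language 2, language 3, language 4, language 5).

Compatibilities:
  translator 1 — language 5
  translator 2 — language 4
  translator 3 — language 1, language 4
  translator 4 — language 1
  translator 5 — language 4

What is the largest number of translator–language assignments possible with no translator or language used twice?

3

A valid assignment of size 3: translator 1–language 5, translator 2–language 4, translator 3–language 1.
The set {translator 2, translator 3, translator 4, translator 5} has only 2 neighbours ({language 1, language 4}), so by Hall's theorem at most 3 of the 5 translators can be matched.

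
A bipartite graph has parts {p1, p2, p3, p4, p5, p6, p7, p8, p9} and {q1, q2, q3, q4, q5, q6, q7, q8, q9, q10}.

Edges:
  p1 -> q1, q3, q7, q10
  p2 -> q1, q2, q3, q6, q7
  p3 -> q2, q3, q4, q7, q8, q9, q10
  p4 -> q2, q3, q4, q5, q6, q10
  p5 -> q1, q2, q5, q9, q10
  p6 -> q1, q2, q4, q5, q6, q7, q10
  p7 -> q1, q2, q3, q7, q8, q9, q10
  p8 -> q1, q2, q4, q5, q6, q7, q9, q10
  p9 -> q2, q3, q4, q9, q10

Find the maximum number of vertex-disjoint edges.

One maximum matching: p1-q10, p2-q1, p3-q8, p4-q3, p5-q2, p6-q4, p7-q7, p8-q6, p9-q9.
This saturates every left vertex, so 9 is the maximum.

9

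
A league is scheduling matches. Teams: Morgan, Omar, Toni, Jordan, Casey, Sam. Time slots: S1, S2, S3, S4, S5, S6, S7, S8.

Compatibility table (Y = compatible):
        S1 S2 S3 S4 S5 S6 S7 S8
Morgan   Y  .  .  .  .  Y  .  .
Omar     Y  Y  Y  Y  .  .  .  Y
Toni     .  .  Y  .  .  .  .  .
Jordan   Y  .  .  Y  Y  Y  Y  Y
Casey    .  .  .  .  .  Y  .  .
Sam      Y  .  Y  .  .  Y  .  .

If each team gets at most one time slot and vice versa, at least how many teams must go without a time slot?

1

For example, pair Morgan→S1, Omar→S2, Toni→S3, Jordan→S7, Casey→S6.
The set {Morgan, Toni, Casey, Sam} has only 3 neighbours ({S1, S3, S6}), so by Hall's theorem at most 5 of the 6 teams can be matched.
That matches 5 of the 6, leaving 1 unmatched; no matching can do better.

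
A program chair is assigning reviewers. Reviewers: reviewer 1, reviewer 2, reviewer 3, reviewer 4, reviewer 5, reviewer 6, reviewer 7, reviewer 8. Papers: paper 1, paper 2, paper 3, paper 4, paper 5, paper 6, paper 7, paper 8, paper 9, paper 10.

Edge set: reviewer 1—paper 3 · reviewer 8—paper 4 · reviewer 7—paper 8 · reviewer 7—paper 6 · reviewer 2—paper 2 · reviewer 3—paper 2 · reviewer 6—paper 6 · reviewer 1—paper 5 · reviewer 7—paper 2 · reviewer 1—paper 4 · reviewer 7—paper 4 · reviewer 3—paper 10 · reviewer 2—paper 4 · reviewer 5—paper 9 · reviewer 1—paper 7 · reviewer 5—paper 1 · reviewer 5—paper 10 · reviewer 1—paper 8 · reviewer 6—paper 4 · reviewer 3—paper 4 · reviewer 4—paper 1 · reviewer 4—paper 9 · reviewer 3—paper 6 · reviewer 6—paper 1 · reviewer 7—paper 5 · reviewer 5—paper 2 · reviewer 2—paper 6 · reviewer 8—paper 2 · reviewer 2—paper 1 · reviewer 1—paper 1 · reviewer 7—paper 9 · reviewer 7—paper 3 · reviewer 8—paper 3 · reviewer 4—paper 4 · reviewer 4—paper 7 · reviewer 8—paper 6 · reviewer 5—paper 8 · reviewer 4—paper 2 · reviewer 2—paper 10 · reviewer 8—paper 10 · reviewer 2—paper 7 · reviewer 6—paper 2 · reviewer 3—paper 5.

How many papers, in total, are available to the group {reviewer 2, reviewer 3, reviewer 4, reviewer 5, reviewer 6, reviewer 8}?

The union of neighbours of {reviewer 2, reviewer 3, reviewer 4, reviewer 5, reviewer 6, reviewer 8} is {paper 1, paper 2, paper 3, paper 4, paper 5, paper 6, paper 7, paper 8, paper 9, paper 10}, which has 10 elements.
Since |N(S)| = 10 ≥ |S| = 6, Hall's condition holds for this subset.

10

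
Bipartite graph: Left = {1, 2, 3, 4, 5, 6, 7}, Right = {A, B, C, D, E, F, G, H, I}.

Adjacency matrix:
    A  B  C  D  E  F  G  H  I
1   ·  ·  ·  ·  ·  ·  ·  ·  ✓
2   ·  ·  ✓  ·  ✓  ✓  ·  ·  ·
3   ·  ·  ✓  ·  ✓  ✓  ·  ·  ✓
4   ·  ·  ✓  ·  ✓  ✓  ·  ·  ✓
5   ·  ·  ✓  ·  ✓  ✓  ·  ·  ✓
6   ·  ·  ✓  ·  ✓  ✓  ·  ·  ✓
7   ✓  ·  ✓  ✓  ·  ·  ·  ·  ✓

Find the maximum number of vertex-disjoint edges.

A valid assignment of size 5: 1→I, 2→F, 3→C, 4→E, 7→D.
The set {1, 2, 3, 4, 5, 6} has only 4 neighbours ({C, E, F, I}), so by Hall's theorem at most 5 of the 7 left vertices can be matched.

5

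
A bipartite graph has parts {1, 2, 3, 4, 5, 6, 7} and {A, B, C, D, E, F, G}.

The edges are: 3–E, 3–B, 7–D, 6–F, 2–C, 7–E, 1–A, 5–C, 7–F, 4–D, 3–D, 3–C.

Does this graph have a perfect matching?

No

The set {2, 5} has only 1 neighbour ({C}), so by Hall's theorem at most 6 of the 7 left vertices can be matched.
Hence no matching covers every left vertex.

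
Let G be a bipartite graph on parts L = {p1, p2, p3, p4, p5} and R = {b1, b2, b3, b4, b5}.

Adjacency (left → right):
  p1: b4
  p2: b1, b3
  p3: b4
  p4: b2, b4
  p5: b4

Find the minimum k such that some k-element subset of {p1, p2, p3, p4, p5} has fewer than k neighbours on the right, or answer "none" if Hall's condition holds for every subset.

Take S = {p1, p3}. Its neighbourhood is {b4}, so |N(S)| = 1 < |S| = 2.
No single vertex violates Hall's condition since each has at least one neighbour, so 2 is the minimum.

2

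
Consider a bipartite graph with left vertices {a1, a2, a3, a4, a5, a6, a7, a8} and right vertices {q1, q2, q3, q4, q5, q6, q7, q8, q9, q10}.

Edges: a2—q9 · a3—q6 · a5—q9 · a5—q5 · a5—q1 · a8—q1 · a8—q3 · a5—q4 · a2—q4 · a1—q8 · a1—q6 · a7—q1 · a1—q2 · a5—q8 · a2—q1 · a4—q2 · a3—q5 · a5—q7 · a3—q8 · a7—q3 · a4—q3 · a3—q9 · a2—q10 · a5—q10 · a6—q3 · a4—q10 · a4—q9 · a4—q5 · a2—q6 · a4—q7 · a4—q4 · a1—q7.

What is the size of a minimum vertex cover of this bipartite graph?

A maximum matching has 7 edges (e.g. a1–q2, a2–q6, a3–q8, a4–q4, a5–q9, a6–q3, a7–q1).
By König's theorem the minimum vertex cover has the same size. One such cover is {a1, a2, a3, a4, a5, q1, q3}.

7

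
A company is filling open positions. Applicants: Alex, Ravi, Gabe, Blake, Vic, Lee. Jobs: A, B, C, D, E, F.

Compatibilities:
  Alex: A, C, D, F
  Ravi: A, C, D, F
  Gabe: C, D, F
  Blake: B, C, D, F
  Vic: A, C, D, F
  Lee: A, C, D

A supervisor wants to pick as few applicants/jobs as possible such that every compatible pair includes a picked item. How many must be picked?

5

A maximum matching has 5 edges (e.g. Alex–A, Ravi–D, Gabe–C, Blake–B, Vic–F).
By König's theorem the minimum vertex cover has the same size. One such cover is {Blake, A, C, D, F}.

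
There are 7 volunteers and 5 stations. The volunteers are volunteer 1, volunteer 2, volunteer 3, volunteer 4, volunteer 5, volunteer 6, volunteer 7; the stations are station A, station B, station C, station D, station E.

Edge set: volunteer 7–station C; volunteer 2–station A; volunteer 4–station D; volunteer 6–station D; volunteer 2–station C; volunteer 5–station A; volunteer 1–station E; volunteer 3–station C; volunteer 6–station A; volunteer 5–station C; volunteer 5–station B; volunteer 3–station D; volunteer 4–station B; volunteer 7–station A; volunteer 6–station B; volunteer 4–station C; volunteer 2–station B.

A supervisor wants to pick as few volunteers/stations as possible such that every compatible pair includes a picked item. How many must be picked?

5

{volunteer 1, station A, station B, station C, station D} is a vertex cover of size 5: every edge has an endpoint in this set.
No smaller cover exists because volunteer 1–station E, volunteer 2–station C, volunteer 3–station D, volunteer 4–station B, volunteer 5–station A is a matching of size 5, and a cover must include an endpoint of each of these disjoint edges (König's theorem).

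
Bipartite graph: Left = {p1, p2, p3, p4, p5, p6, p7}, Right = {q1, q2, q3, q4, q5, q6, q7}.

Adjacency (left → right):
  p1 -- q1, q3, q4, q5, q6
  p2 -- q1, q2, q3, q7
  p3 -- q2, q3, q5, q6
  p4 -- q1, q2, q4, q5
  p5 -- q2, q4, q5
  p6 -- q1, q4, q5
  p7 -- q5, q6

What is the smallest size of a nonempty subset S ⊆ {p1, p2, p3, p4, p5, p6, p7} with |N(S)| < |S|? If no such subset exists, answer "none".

A matching saturating every left vertex exists, for instance p1→q6, p2→q7, p3→q3, p4→q4, p5→q2, p6→q1, p7→q5.
By Hall's marriage theorem, this means |N(S)| ≥ |S| for every subset S, so no violating subset exists.

none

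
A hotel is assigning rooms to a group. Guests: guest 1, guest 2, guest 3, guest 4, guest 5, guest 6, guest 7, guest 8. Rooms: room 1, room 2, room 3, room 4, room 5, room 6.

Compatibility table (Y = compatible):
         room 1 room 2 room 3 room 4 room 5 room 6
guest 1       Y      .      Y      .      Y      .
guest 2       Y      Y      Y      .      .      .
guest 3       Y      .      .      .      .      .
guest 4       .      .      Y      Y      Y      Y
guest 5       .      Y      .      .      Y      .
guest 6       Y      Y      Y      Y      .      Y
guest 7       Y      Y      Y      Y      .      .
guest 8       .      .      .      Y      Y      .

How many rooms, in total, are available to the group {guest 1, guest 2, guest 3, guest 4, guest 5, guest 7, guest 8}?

The union of neighbours of {guest 1, guest 2, guest 3, guest 4, guest 5, guest 7, guest 8} is {room 1, room 2, room 3, room 4, room 5, room 6}, which has 6 elements.
Since |N(S)| = 6 < |S| = 7, Hall's condition fails for this subset.

6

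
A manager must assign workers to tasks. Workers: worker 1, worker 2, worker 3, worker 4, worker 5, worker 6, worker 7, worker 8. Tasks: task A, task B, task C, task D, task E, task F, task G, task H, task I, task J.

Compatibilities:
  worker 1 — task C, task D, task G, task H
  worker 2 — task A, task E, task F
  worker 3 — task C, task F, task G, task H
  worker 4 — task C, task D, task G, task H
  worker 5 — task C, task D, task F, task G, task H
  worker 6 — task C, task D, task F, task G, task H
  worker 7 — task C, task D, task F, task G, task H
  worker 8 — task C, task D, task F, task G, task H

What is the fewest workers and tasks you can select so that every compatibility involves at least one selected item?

6

A maximum matching has 6 edges (e.g. worker 1–task G, worker 2–task E, worker 3–task C, worker 4–task H, worker 5–task D, worker 6–task F).
By König's theorem the minimum vertex cover has the same size. One such cover is {worker 2, task C, task D, task F, task G, task H}.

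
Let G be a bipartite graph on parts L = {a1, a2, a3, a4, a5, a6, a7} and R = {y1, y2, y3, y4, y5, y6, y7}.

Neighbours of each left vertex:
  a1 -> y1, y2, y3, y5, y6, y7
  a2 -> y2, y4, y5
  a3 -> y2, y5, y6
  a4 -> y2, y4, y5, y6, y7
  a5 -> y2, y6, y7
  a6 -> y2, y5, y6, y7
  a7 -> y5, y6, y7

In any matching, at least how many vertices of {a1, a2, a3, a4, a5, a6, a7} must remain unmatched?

1

One maximum matching: a1→y3, a2→y4, a3→y5, a4→y6, a5→y2, a6→y7.
The set {a2, a3, a4, a5, a6, a7} has only 5 neighbours ({y2, y4, y5, y6, y7}), so by Hall's theorem at most 6 of the 7 left vertices can be matched.
That matches 6 of the 7, leaving 1 unmatched; no matching can do better.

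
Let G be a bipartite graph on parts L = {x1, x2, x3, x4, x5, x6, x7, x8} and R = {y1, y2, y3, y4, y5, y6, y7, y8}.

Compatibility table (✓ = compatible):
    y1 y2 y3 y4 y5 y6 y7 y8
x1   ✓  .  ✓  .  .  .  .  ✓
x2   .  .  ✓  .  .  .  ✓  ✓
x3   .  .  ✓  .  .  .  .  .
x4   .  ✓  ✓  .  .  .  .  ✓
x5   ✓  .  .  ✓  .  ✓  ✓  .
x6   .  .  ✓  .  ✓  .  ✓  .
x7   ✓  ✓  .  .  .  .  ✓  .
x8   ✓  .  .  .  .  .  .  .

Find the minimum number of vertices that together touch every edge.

{x5, x6, y1, y2, y3, y7, y8} is a vertex cover of size 7: every edge has an endpoint in this set.
No smaller cover exists because x1–y1, x2–y8, x3–y3, x4–y2, x5–y4, x6–y5, x7–y7 is a matching of size 7, and a cover must include an endpoint of each of these disjoint edges (König's theorem).

7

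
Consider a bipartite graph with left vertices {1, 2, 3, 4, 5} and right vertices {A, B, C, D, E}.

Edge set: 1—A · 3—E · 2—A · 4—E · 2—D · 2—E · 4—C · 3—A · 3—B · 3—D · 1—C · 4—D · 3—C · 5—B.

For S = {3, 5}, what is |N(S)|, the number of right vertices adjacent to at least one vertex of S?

The union of neighbours of {3, 5} is {A, B, C, D, E}, which has 5 elements.
Since |N(S)| = 5 ≥ |S| = 2, Hall's condition holds for this subset.

5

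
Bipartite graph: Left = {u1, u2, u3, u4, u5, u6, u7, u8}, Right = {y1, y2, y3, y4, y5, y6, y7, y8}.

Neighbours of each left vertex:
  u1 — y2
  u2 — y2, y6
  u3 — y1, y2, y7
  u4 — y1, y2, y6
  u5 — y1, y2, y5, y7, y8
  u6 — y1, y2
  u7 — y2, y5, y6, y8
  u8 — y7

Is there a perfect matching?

The set {u1, u2, u3, u4, u6, u8} has only 4 neighbours ({y1, y2, y6, y7}), so by Hall's theorem at most 6 of the 8 left vertices can be matched.
Hence no matching covers every left vertex.

No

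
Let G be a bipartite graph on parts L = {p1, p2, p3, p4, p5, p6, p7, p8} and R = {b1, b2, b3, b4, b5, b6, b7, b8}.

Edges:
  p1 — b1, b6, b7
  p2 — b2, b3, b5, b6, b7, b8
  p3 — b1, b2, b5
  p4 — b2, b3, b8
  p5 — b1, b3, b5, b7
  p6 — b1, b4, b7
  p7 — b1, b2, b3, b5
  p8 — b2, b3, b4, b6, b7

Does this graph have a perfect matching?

A valid assignment of size 8: p1→b1, p2→b6, p3→b5, p4→b8, p5→b3, p6→b4, p7→b2, p8→b7.
Every left vertex is matched, so this is a perfect matching.

Yes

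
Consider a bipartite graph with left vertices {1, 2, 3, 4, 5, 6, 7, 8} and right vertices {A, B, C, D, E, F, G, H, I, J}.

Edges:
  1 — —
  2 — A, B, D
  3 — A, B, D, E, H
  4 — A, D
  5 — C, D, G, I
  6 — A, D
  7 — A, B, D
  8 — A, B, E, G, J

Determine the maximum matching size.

6

A valid assignment of size 6: 2–B, 3–E, 4–A, 5–G, 6–D, 8–J.
The set {1, 2, 4, 6, 7} has only 3 neighbours ({A, B, D}), so by Hall's theorem at most 6 of the 8 left vertices can be matched.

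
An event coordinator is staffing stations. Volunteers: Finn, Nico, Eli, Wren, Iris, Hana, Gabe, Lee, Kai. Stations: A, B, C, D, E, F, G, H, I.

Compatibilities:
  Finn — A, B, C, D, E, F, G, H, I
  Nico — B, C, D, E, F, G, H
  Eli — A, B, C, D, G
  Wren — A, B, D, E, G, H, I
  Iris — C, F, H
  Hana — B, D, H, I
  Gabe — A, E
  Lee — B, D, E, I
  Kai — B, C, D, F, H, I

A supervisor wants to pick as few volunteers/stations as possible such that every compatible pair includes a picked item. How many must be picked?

9

A maximum matching has 9 edges (e.g. Finn–B, Nico–F, Eli–A, Wren–G, Iris–C, Hana–I, Gabe–E, Lee–D, Kai–H).
By König's theorem the minimum vertex cover has the same size. One such cover is {Finn, Nico, Eli, Wren, Iris, Hana, Gabe, Lee, Kai}.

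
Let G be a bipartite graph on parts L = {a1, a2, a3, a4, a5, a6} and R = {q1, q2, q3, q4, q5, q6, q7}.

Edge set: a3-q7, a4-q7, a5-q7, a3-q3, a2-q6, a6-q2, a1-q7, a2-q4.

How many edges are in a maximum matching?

A valid assignment of size 4: a1-q7, a2-q6, a3-q3, a6-q2.
The set {a1, a4, a5} has only 1 neighbour ({q7}), so by Hall's theorem at most 4 of the 6 left vertices can be matched.

4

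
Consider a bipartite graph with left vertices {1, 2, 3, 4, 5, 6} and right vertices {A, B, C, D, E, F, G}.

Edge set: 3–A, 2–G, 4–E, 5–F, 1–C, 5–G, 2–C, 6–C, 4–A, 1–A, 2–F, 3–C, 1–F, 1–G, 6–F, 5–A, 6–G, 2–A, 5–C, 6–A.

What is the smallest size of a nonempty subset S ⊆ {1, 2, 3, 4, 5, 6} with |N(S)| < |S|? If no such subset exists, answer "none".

5

Take S = {1, 2, 3, 5, 6}. Its neighbourhood is {A, C, F, G}, so |N(S)| = 4 < |S| = 5.
Every subset of size less than 5 has at least as many neighbours as members, so 5 is the minimum.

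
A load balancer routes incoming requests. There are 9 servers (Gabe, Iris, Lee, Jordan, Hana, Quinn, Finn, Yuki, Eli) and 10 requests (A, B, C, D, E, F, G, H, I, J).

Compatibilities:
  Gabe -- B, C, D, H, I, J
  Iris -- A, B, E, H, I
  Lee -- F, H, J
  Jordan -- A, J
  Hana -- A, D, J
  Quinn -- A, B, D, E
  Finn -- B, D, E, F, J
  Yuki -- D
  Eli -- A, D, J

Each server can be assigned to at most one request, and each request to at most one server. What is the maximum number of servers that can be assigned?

One maximum matching: Gabe-I, Iris-H, Lee-F, Jordan-A, Hana-J, Quinn-B, Finn-E, Yuki-D.
The set {Jordan, Hana, Yuki, Eli} has only 3 neighbours ({A, D, J}), so by Hall's theorem at most 8 of the 9 servers can be matched.

8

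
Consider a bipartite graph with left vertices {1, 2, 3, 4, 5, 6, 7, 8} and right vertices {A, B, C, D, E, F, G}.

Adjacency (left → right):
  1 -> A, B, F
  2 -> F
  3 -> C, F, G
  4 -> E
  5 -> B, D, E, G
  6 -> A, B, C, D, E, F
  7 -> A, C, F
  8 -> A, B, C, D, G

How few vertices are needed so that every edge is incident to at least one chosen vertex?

A maximum matching has 7 edges (e.g. 1–B, 2–F, 3–G, 4–E, 5–D, 6–A, 7–C).
By König's theorem the minimum vertex cover has the same size. One such cover is {A, B, C, D, E, F, G}.

7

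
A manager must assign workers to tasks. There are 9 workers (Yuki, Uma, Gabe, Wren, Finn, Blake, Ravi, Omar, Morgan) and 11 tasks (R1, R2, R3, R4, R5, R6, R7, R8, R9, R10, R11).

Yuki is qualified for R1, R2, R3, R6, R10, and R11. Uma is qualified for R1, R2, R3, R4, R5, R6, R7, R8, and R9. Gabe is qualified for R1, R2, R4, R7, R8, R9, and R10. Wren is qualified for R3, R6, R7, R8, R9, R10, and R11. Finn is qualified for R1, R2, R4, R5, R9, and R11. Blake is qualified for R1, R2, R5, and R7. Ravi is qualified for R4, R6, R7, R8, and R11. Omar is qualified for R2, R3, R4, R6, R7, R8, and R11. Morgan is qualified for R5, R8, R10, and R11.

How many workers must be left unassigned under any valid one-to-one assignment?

For example, pair Yuki→R2, Uma→R9, Gabe→R10, Wren→R3, Finn→R1, Blake→R7, Ravi→R4, Omar→R6, Morgan→R5.
All 9 workers are matched, so no larger matching exists.
That matches 9 of the 9, leaving 0 unmatched; no matching can do better.

0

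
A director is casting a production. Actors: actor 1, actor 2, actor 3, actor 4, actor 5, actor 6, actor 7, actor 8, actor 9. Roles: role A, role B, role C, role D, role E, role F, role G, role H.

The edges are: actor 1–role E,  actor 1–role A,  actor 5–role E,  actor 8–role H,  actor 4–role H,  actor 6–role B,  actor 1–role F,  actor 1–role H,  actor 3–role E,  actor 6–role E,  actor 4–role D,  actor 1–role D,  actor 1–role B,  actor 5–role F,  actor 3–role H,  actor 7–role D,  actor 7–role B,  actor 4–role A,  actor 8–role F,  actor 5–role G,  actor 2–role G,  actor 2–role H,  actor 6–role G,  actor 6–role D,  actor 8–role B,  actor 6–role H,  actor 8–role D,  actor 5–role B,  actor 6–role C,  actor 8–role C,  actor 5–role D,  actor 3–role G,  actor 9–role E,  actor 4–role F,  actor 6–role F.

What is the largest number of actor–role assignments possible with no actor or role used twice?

8

A valid assignment of size 8: actor 1-role A, actor 2-role H, actor 3-role E, actor 4-role D, actor 5-role F, actor 6-role G, actor 7-role B, actor 8-role C.
The set {actor 1, actor 2, actor 3, actor 4, actor 5, actor 6, actor 7, actor 8, actor 9} has only 8 neighbours ({role A, role B, role C, role D, role E, role F, role G, role H}), so by Hall's theorem at most 8 of the 9 actors can be matched.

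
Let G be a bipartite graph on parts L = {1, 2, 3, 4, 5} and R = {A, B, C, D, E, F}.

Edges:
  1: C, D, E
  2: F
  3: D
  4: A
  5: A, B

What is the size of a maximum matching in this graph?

5

For example, pair 1–E, 2–F, 3–D, 4–A, 5–B.
This saturates every left vertex, so 5 is the maximum.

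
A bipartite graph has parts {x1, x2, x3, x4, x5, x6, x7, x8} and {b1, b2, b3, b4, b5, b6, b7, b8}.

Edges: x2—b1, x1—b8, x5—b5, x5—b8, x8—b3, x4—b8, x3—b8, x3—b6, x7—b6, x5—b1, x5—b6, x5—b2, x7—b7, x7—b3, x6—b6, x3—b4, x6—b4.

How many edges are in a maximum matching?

A valid assignment of size 7: x1-b8, x2-b1, x3-b4, x5-b5, x6-b6, x7-b7, x8-b3.
The set {x1, x4} has only 1 neighbour ({b8}), so by Hall's theorem at most 7 of the 8 left vertices can be matched.

7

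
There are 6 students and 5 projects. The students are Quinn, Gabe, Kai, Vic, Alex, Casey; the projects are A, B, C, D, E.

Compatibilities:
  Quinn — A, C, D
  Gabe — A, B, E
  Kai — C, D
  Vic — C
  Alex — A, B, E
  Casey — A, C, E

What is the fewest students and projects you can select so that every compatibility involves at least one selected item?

5

The 5 edges Quinn–A, Gabe–E, Kai–D, Vic–C, Alex–B form a matching, so any vertex cover needs at least 5 vertices (one per matched edge).
Conversely {A, B, C, D, E} meets every edge and has exactly 5 vertices, so 5 is optimal.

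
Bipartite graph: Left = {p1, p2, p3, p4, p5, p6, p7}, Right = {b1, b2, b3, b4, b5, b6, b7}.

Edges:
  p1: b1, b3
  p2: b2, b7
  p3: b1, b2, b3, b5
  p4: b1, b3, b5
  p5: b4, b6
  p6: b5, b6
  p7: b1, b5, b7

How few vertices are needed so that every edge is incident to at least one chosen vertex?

7

The 7 edges p1–b1, p2–b7, p3–b2, p4–b3, p5–b4, p6–b6, p7–b5 form a matching, so any vertex cover needs at least 7 vertices (one per matched edge).
Conversely {p1, p2, p3, p4, p5, p6, p7} meets every edge and has exactly 7 vertices, so 7 is optimal.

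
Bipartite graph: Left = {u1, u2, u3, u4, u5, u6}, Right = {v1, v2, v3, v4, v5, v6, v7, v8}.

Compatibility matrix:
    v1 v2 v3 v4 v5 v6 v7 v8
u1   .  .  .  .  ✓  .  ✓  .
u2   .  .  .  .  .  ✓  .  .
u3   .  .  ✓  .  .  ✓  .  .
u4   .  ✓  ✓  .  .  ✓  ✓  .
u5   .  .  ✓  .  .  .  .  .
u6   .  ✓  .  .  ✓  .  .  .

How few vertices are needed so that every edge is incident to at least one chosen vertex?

5

{u1, u4, u6, v3, v6} is a vertex cover of size 5: every edge has an endpoint in this set.
No smaller cover exists because u1–v5, u2–v6, u3–v3, u4–v7, u6–v2 is a matching of size 5, and a cover must include an endpoint of each of these disjoint edges (König's theorem).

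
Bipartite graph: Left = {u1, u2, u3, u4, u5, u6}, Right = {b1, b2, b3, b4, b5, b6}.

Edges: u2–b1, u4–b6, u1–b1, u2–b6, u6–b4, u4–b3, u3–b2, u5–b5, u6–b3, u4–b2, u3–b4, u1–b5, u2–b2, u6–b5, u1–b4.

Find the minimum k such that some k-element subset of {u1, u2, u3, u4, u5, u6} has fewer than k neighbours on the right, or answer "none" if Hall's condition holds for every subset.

none

A matching saturating every left vertex exists, for instance u1→b1, u2→b2, u3→b4, u4→b6, u5→b5, u6→b3.
By Hall's marriage theorem, this means |N(S)| ≥ |S| for every subset S, so no violating subset exists.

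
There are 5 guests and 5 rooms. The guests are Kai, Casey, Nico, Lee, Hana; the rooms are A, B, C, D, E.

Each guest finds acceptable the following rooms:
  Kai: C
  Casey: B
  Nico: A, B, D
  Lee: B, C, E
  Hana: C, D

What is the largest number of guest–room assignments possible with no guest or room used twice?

One maximum matching: Kai–C, Casey–B, Nico–A, Lee–E, Hana–D.
This saturates every guest, so 5 is the maximum.

5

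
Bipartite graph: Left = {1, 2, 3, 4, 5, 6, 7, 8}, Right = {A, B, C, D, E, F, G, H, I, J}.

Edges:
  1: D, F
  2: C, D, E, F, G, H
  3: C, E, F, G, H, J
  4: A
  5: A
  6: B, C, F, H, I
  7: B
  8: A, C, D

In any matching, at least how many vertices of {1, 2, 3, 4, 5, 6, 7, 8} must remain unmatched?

1

A valid assignment of size 7: 1→F, 2→G, 3→J, 4→A, 6→H, 7→B, 8→C.
The set {4, 5} has only 1 neighbour ({A}), so by Hall's theorem at most 7 of the 8 left vertices can be matched.
That matches 7 of the 8, leaving 1 unmatched; no matching can do better.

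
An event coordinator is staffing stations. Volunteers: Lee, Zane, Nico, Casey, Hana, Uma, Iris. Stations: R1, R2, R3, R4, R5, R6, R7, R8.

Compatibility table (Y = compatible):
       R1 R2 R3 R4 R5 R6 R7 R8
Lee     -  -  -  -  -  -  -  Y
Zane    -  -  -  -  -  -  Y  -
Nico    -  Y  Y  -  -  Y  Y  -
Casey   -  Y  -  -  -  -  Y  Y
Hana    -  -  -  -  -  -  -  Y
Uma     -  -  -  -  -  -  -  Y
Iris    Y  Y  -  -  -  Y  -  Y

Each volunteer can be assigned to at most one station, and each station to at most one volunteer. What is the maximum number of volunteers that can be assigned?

For example, pair Lee-R8, Zane-R7, Nico-R3, Casey-R2, Iris-R6.
The set {Lee, Hana, Uma} has only 1 neighbour ({R8}), so by Hall's theorem at most 5 of the 7 volunteers can be matched.

5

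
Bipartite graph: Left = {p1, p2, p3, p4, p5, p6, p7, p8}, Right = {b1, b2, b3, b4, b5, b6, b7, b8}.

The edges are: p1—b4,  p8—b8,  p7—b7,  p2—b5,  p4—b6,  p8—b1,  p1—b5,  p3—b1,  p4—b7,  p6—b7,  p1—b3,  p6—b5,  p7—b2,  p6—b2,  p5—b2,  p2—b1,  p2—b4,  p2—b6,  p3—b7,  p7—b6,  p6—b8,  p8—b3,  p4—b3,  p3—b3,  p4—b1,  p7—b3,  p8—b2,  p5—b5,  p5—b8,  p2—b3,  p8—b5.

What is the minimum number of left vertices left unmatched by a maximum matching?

For example, pair p1–b4, p2–b5, p3–b7, p4–b6, p5–b2, p6–b8, p7–b3, p8–b1.
All 8 left vertices are matched, so no larger matching exists.
That matches 8 of the 8, leaving 0 unmatched; no matching can do better.

0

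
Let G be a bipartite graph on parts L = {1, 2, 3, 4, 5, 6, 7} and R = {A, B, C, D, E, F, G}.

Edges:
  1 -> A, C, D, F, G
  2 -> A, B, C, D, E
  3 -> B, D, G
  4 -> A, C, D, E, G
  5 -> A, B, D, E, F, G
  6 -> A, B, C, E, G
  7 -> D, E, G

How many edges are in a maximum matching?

For example, pair 1–F, 2–C, 3–D, 4–G, 5–B, 6–A, 7–E.
This saturates every left vertex, so 7 is the maximum.

7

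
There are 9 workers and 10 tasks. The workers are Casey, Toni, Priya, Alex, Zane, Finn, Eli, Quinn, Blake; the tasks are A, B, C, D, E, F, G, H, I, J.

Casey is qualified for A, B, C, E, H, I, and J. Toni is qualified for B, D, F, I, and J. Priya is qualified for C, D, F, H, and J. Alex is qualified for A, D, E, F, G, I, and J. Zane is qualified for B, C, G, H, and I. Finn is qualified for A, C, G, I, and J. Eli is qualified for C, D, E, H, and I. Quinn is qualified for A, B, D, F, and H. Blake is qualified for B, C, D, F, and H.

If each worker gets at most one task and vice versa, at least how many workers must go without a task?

0

A valid assignment of size 9: Casey–A, Toni–F, Priya–D, Alex–J, Zane–G, Finn–I, Eli–E, Quinn–B, Blake–H.
This saturates every worker, so 9 is the maximum.
That matches 9 of the 9, leaving 0 unmatched; no matching can do better.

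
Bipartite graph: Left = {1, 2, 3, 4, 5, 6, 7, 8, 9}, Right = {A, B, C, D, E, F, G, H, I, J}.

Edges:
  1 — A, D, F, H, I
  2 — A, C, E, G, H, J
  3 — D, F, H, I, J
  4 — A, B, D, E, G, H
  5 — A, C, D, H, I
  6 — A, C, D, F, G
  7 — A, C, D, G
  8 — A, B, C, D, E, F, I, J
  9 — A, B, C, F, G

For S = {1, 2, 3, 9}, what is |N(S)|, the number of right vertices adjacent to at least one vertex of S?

The union of neighbours of {1, 2, 3, 9} is {A, B, C, D, E, F, G, H, I, J}, which has 10 elements.
Since |N(S)| = 10 ≥ |S| = 4, Hall's condition holds for this subset.

10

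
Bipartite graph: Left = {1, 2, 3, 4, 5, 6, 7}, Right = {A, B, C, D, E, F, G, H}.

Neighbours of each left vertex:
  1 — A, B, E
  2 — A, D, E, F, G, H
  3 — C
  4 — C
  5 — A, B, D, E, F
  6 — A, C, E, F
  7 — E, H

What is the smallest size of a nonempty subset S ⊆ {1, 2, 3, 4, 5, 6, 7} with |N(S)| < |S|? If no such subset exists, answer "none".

2

Take S = {3, 4}. Its neighbourhood is {C}, so |N(S)| = 1 < |S| = 2.
No single vertex violates Hall's condition since each has at least one neighbour, so 2 is the minimum.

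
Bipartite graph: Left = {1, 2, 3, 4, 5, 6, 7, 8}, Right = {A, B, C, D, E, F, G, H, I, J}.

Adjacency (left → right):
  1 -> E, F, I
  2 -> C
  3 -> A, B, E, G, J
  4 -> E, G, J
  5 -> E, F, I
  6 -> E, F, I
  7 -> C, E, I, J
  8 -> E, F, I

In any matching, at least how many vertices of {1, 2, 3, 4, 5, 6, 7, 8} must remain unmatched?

1

One maximum matching: 1-I, 2-C, 3-A, 4-G, 5-F, 6-E, 7-J.
The set {1, 5, 6, 8} has only 3 neighbours ({E, F, I}), so by Hall's theorem at most 7 of the 8 left vertices can be matched.
That matches 7 of the 8, leaving 1 unmatched; no matching can do better.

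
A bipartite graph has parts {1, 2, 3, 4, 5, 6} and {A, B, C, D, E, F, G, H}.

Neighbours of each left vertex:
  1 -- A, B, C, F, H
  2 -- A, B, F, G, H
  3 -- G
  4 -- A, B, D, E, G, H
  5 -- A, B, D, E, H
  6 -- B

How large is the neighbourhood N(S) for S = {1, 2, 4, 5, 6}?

The union of neighbours of {1, 2, 4, 5, 6} is {A, B, C, D, E, F, G, H}, which has 8 elements.
Since |N(S)| = 8 ≥ |S| = 5, Hall's condition holds for this subset.

8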